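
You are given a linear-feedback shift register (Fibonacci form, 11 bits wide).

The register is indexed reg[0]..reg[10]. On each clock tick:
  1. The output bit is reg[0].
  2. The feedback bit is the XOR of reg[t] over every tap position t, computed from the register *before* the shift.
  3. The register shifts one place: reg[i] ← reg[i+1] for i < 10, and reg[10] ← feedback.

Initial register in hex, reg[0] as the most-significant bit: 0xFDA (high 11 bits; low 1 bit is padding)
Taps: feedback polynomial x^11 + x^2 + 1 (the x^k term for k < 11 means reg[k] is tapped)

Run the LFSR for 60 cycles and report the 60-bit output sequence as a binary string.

111111011010000101100100100111101101110010110101110011000101

k : reg_k → out_k, fb_k
0: 11111101101 → 1, fb=0
1: 11111011010 → 1, fb=0
2: 11110110100 → 1, fb=0
3: 11101101000 → 1, fb=0
4: 11011010000 → 1, fb=1
5: 10110100001 → 1, fb=0
6: 01101000010 → 0, fb=1
7: 11010000101 → 1, fb=1
8: 10100001011 → 1, fb=0
9: 01000010110 → 0, fb=0
10: 10000101100 → 1, fb=1
11: 00001011001 → 0, fb=0
12: 00010110010 → 0, fb=0
13: 00101100100 → 0, fb=1
14: 01011001001 → 0, fb=0
15: 10110010010 → 1, fb=0
16: 01100100100 → 0, fb=1
17: 11001001001 → 1, fb=1
18: 10010010011 → 1, fb=1
19: 00100100111 → 0, fb=1
20: 01001001111 → 0, fb=0
21: 10010011110 → 1, fb=1
22: 00100111101 → 0, fb=1
23: 01001111011 → 0, fb=0
24: 10011110110 → 1, fb=1
25: 00111101101 → 0, fb=1
26: 01111011011 → 0, fb=1
27: 11110110111 → 1, fb=0
28: 11101101110 → 1, fb=0
29: 11011011100 → 1, fb=1
30: 10110111001 → 1, fb=0
31: 01101110010 → 0, fb=1
32: 11011100101 → 1, fb=1
33: 10111001011 → 1, fb=0
34: 01110010110 → 0, fb=1
35: 11100101101 → 1, fb=0
36: 11001011010 → 1, fb=1
37: 10010110101 → 1, fb=1
38: 00101101011 → 0, fb=1
39: 01011010111 → 0, fb=0
40: 10110101110 → 1, fb=0
41: 01101011100 → 0, fb=1
42: 11010111001 → 1, fb=1
43: 10101110011 → 1, fb=0
44: 01011100110 → 0, fb=0
45: 10111001100 → 1, fb=0
46: 01110011000 → 0, fb=1
47: 11100110001 → 1, fb=0
48: 11001100010 → 1, fb=1
49: 10011000101 → 1, fb=1
50: 00110001011 → 0, fb=1
51: 01100010111 → 0, fb=1
52: 11000101111 → 1, fb=1
53: 10001011111 → 1, fb=1
54: 00010111111 → 0, fb=0
55: 00101111110 → 0, fb=1
56: 01011111101 → 0, fb=0
57: 10111111010 → 1, fb=0
58: 01111110100 → 0, fb=1
59: 11111101001 → 1, fb=0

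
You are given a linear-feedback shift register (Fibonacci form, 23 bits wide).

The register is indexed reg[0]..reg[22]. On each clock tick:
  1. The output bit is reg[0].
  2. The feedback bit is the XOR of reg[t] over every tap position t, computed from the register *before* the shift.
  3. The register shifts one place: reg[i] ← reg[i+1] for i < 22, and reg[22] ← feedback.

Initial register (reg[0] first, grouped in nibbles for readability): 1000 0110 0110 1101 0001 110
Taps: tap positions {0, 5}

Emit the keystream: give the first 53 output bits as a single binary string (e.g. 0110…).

step | reg (before) | out | fb
   0 | 10000110011011010001110 | 1 | 0
   1 | 00001100110110100011100 | 0 | 1
   2 | 00011001101101000111001 | 0 | 0
   3 | 00110011011010001110010 | 0 | 0
   4 | 01100110110100011100100 | 0 | 1
   5 | 11001101101000111001001 | 1 | 0
   6 | 10011011010001110010010 | 1 | 1
   7 | 00110110100011100100101 | 0 | 1
   8 | 01101101000111001001011 | 0 | 1
   9 | 11011010001110010010111 | 1 | 1
  10 | 10110100011100100101111 | 1 | 0
  11 | 01101000111001001011110 | 0 | 0
  12 | 11010001110010010111100 | 1 | 1
  13 | 10100011100100101111001 | 1 | 1
  14 | 01000111001001011110011 | 0 | 1
  15 | 10001110010010111100111 | 1 | 0
  16 | 00011100100101111001110 | 0 | 1
  17 | 00111001001011110011101 | 0 | 0
  18 | 01110010010111100111010 | 0 | 0
  19 | 11100100101111001110100 | 1 | 0
  20 | 11001001011110011101000 | 1 | 1
  21 | 10010010111100111010001 | 1 | 1
  22 | 00100101111001110100011 | 0 | 1
  23 | 01001011110011101000111 | 0 | 0
  24 | 10010111100111010001110 | 1 | 0
  25 | 00101111001110100011100 | 0 | 1
  26 | 01011110011101000111001 | 0 | 1
  27 | 10111100111010001110011 | 1 | 0
  28 | 01111001110100011100110 | 0 | 0
  29 | 11110011101000111001100 | 1 | 1
  30 | 11100111010001110011001 | 1 | 0
  31 | 11001110100011100110010 | 1 | 0
  32 | 10011101000111001100100 | 1 | 0
  33 | 00111010001110011001000 | 0 | 0
  34 | 01110100011100110010000 | 0 | 1
  35 | 11101000111001100100001 | 1 | 1
  36 | 11010001110011001000011 | 1 | 1
  37 | 10100011100110010000111 | 1 | 1
  38 | 01000111001100100001111 | 0 | 1
  39 | 10001110011001000011111 | 1 | 0
  40 | 00011100110010000111110 | 0 | 1
  41 | 00111001100100001111101 | 0 | 0
  42 | 01110011001000011111010 | 0 | 0
  43 | 11100110010000111110100 | 1 | 0
  44 | 11001100100001111101000 | 1 | 0
  45 | 10011001000011111010000 | 1 | 1
  46 | 00110010000111110100001 | 0 | 0
  47 | 01100100001111101000010 | 0 | 1
  48 | 11001000011111010000101 | 1 | 1
  49 | 10010000111110100001011 | 1 | 1
  50 | 00100001111101000010111 | 0 | 0
  51 | 01000011111010000101110 | 0 | 0
  52 | 10000111110100001011100 | 1 | 0

10000110011011010001110010010111100111010001110011001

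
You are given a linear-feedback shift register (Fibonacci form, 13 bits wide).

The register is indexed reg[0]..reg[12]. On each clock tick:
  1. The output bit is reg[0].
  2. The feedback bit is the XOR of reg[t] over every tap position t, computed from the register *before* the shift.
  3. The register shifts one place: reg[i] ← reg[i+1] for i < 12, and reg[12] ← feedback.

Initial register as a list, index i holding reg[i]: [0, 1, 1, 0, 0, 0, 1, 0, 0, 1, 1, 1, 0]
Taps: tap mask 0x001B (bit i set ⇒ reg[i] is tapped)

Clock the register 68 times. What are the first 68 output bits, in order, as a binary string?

01100010011101001001001110000000100001000110111101001001111110000101

tick  register→output (feedback)
  0  0110001001110→0 (1)
  1  1100010011101→1 (0)
  2  1000100111010→1 (0)
  3  0001001110100→0 (1)
  4  0010011101001→0 (0)
  5  0100111010010→0 (0)
  6  1001110100100→1 (1)
  7  0011101001001→0 (0)
  8  0111010010010→0 (0)
  9  1110100100100→1 (1)
 10  1101001001001→1 (1)
 11  1010010010011→1 (1)
 12  0100100100111→0 (0)
 13  1001001001110→1 (0)
 14  0010010011100→0 (0)
 15  0100100111000→0 (0)
 16  1001001110000→1 (0)
 17  0010011100000→0 (0)
 18  0100111000000→0 (0)
 19  1001110000000→1 (1)
 20  0011100000001→0 (0)
 21  0111000000010→0 (0)
 22  1110000000100→1 (0)
 23  1100000001000→1 (0)
 24  1000000010000→1 (1)
 25  0000000100001→0 (0)
 26  0000001000010→0 (0)
 27  0000010000100→0 (0)
 28  0000100001000→0 (1)
 29  0001000010001→0 (1)
 30  0010000100011→0 (0)
 31  0100001000110→0 (1)
 32  1000010001101→1 (1)
 33  0000100011011→0 (1)
 34  0001000110111→0 (1)
 35  0010001101111→0 (0)
 36  0100011011110→0 (1)
 37  1000110111101→1 (0)
 38  0001101111010→0 (0)
 39  0011011110100→0 (1)
 40  0110111101001→0 (0)
 41  1101111010010→1 (0)
 42  1011110100100→1 (1)
 43  0111101001001→0 (1)
 44  1111010010011→1 (1)
 45  1110100100111→1 (1)
 46  1101001001111→1 (1)
 47  1010010011111→1 (1)
 48  0100100111111→0 (0)
 49  1001001111110→1 (0)
 50  0010011111100→0 (0)
 51  0100111111000→0 (0)
 52  1001111110000→1 (1)
 53  0011111100001→0 (0)
 54  0111111000010→0 (1)
 55  1111110000101→1 (0)
 56  1111100001010→1 (0)
 57  1111000010100→1 (1)
 58  1110000101001→1 (0)
 59  1100001010010→1 (0)
 60  1000010100100→1 (1)
 61  0000101001001→0 (1)
 62  0001010010011→0 (1)
 63  0010100100111→0 (1)
 64  0101001001111→0 (0)
 65  1010010011110→1 (1)
 66  0100100111101→0 (0)
 67  1001001111010→1 (0)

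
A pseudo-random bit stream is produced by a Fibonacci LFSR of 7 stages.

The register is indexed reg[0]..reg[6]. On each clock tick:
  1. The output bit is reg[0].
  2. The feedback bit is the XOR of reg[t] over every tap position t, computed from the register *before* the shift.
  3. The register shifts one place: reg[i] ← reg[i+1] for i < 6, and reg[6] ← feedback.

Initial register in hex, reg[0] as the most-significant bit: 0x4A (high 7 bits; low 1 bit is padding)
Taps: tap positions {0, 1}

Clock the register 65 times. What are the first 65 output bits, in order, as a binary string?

01001011101110011001010101111111000000100000110000101000111100100

step | reg (before) | out | fb
   0 | 0100101 | 0 | 1
   1 | 1001011 | 1 | 1
   2 | 0010111 | 0 | 0
   3 | 0101110 | 0 | 1
   4 | 1011101 | 1 | 1
   5 | 0111011 | 0 | 1
   6 | 1110111 | 1 | 0
   7 | 1101110 | 1 | 0
   8 | 1011100 | 1 | 1
   9 | 0111001 | 0 | 1
  10 | 1110011 | 1 | 0
  11 | 1100110 | 1 | 0
  12 | 1001100 | 1 | 1
  13 | 0011001 | 0 | 0
  14 | 0110010 | 0 | 1
  15 | 1100101 | 1 | 0
  16 | 1001010 | 1 | 1
  17 | 0010101 | 0 | 0
  18 | 0101010 | 0 | 1
  19 | 1010101 | 1 | 1
  20 | 0101011 | 0 | 1
  21 | 1010111 | 1 | 1
  22 | 0101111 | 0 | 1
  23 | 1011111 | 1 | 1
  24 | 0111111 | 0 | 1
  25 | 1111111 | 1 | 0
  26 | 1111110 | 1 | 0
  27 | 1111100 | 1 | 0
  28 | 1111000 | 1 | 0
  29 | 1110000 | 1 | 0
  30 | 1100000 | 1 | 0
  31 | 1000000 | 1 | 1
  32 | 0000001 | 0 | 0
  33 | 0000010 | 0 | 0
  34 | 0000100 | 0 | 0
  35 | 0001000 | 0 | 0
  36 | 0010000 | 0 | 0
  37 | 0100000 | 0 | 1
  38 | 1000001 | 1 | 1
  39 | 0000011 | 0 | 0
  40 | 0000110 | 0 | 0
  41 | 0001100 | 0 | 0
  42 | 0011000 | 0 | 0
  43 | 0110000 | 0 | 1
  44 | 1100001 | 1 | 0
  45 | 1000010 | 1 | 1
  46 | 0000101 | 0 | 0
  47 | 0001010 | 0 | 0
  48 | 0010100 | 0 | 0
  49 | 0101000 | 0 | 1
  50 | 1010001 | 1 | 1
  51 | 0100011 | 0 | 1
  52 | 1000111 | 1 | 1
  53 | 0001111 | 0 | 0
  54 | 0011110 | 0 | 0
  55 | 0111100 | 0 | 1
  56 | 1111001 | 1 | 0
  57 | 1110010 | 1 | 0
  58 | 1100100 | 1 | 0
  59 | 1001000 | 1 | 1
  60 | 0010001 | 0 | 0
  61 | 0100010 | 0 | 1
  62 | 1000101 | 1 | 1
  63 | 0001011 | 0 | 0
  64 | 0010110 | 0 | 0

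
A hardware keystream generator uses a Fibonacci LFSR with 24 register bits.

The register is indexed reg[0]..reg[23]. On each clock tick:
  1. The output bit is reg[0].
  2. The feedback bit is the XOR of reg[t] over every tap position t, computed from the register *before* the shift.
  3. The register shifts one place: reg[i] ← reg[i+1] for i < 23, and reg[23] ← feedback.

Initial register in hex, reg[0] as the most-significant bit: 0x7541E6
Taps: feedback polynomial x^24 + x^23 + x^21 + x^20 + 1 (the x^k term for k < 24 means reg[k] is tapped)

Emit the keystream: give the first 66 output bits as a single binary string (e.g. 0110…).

011101010100000111100110100010001001001100100000111011010100101101

step | reg (before) | out | fb
   0 | 011101010100000111100110 | 0 | 1
   1 | 111010101000001111001101 | 1 | 0
   2 | 110101010000011110011010 | 1 | 0
   3 | 101010100000111100110100 | 1 | 0
   4 | 010101000001111001101000 | 0 | 1
   5 | 101010000011110011010001 | 1 | 0
   6 | 010100000111100110100010 | 0 | 0
   7 | 101000001111001101000100 | 1 | 0
   8 | 010000011110011010001000 | 0 | 1
   9 | 100000111100110100010001 | 1 | 0
  10 | 000001111001101000100010 | 0 | 0
  11 | 000011110011010001000100 | 0 | 1
  12 | 000111100110100010001001 | 0 | 0
  13 | 001111001101000100010010 | 0 | 0
  14 | 011110011010001000100100 | 0 | 1
  15 | 111100110100010001001001 | 1 | 1
  16 | 111001101000100010010011 | 1 | 0
  17 | 110011010001000100100110 | 1 | 0
  18 | 100110100010001001001100 | 1 | 1
  19 | 001101000100010010011001 | 0 | 0
  20 | 011010001000100100110010 | 0 | 0
  21 | 110100010001001001100100 | 1 | 0
  22 | 101000100010010011001000 | 1 | 0
  23 | 010001000100100110010000 | 0 | 0
  24 | 100010001001001100100000 | 1 | 1
  25 | 000100010010011001000001 | 0 | 1
  26 | 001000100100110010000011 | 0 | 1
  27 | 010001001001100100000111 | 0 | 0
  28 | 100010010011001000001110 | 1 | 1
  29 | 000100100110010000011101 | 0 | 1
  30 | 001001001100100000111011 | 0 | 0
  31 | 010010011001000001110110 | 0 | 1
  32 | 100100110010000011101101 | 1 | 0
  33 | 001001100100000111011010 | 0 | 1
  34 | 010011001000001110110101 | 0 | 0
  35 | 100110010000011101101010 | 1 | 0
  36 | 001100100000111011010100 | 0 | 1
  37 | 011001000001110110101001 | 0 | 0
  38 | 110010000011101101010010 | 1 | 1
  39 | 100100000111011010100101 | 1 | 1
  40 | 001000001110110101001011 | 0 | 0
  41 | 010000011101101010010110 | 0 | 1
  42 | 100000111011010100101101 | 1 | 0
  43 | 000001110110101001011010 | 0 | 1
  44 | 000011101101010010110101 | 0 | 0
  45 | 000111011010100101101010 | 0 | 1
  46 | 001110110101001011010101 | 0 | 0
  47 | 011101101010010110101010 | 0 | 1
  48 | 111011010100101101010101 | 1 | 1
  49 | 110110101001011010101011 | 1 | 1
  50 | 101101010010110101010111 | 1 | 1
  51 | 011010100101101010101111 | 0 | 1
  52 | 110101001011010101011111 | 1 | 0
  53 | 101010010110101010111110 | 1 | 1
  54 | 010100101101010101111101 | 0 | 1
  55 | 101001011010101011111011 | 1 | 1
  56 | 010010110101010111110111 | 0 | 0
  57 | 100101101010101111101110 | 1 | 1
  58 | 001011010101011111011101 | 0 | 1
  59 | 010110101010111110111011 | 0 | 0
  60 | 101101010101111101110110 | 1 | 0
  61 | 011010101011111011101100 | 0 | 0
  62 | 110101010111110111011000 | 1 | 0
  63 | 101010101111101110110000 | 1 | 1
  64 | 010101011111011101100001 | 0 | 1
  65 | 101010111110111011000011 | 1 | 0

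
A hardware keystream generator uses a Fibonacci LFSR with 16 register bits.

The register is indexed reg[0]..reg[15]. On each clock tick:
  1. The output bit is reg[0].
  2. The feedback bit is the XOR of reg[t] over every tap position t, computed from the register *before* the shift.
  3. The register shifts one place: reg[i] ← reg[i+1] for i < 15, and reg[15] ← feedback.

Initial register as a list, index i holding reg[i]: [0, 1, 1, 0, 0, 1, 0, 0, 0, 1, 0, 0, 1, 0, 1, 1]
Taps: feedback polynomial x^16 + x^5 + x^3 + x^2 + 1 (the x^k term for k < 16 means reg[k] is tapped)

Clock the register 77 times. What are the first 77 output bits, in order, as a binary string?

tick  register→output (feedback)
  0  0110010001001011→0 (0)
  1  1100100010010110→1 (1)
  2  1001000100101101→1 (0)
  3  0010001001011010→0 (1)
  4  0100010010110101→0 (1)
  5  1000100101101011→1 (1)
  6  0001001011010111→0 (1)
  7  0010010110101111→0 (0)
  8  0100101101011110→0 (0)
  9  1001011010111100→1 (1)
 10  0010110101111001→0 (0)
 11  0101101011110010→0 (1)
 12  1011010111100101→1 (0)
 13  0110101111001010→0 (1)
 14  1101011110010101→1 (1)
 15  1010111100101011→1 (1)
 16  0101111001010111→0 (0)
 17  1011110010101110→1 (0)
 18  0111100101011100→0 (0)
 19  1111001010111000→1 (1)
 20  1110010101110001→1 (1)
 21  1100101011100011→1 (1)
 22  1001010111000111→1 (1)
 23  0010101110001111→0 (1)
 24  0101011100011111→0 (0)
 25  1010111000111110→1 (1)
 26  0101110001111101→0 (0)
 27  1011100011111010→1 (1)
 28  0111000111110101→0 (0)
 29  1110001111101010→1 (0)
 30  1100011111010100→1 (0)
 31  1000111110101000→1 (0)
 32  0001111101010000→0 (0)
 33  0011111010100000→0 (1)
 34  0111110101000001→0 (1)
 35  1111101010000011→1 (1)
 36  1111010100000111→1 (0)
 37  1110101000001110→1 (0)
 38  1101010000011100→1 (1)
 39  1010100000111001→1 (0)
 40  0101000001110010→0 (1)
 41  1010000011100101→1 (0)
 42  0100000111001010→0 (0)
 43  1000001110010100→1 (1)
 44  0000011100101001→0 (1)
 45  0000111001010011→0 (1)
 46  0001110010100111→0 (0)
 47  0011100101001110→0 (0)
 48  0111001010011100→0 (0)
 49  1110010100111000→1 (1)
 50  1100101001110001→1 (1)
 51  1001010011100011→1 (1)
 52  0010100111000111→0 (1)
 53  0101001110001111→0 (1)
 54  1010011100011111→1 (1)
 55  0100111000111111→0 (1)
 56  1001110001111111→1 (1)
 57  0011100011111111→0 (0)
 58  0111000111111110→0 (0)
 59  1110001111111100→1 (0)
 60  1100011111111000→1 (0)
 61  1000111111110000→1 (0)
 62  0001111111100000→0 (0)
 63  0011111111000000→0 (1)
 64  0111111110000001→0 (1)
 65  1111111100000011→1 (0)
 66  1111111000000110→1 (0)
 67  1111110000001100→1 (0)
 68  1111100000011000→1 (1)
 69  1111000000110001→1 (1)
 70  1110000001100011→1 (0)
 71  1100000011000110→1 (1)
 72  1000000110001101→1 (1)
 73  0000001100011011→0 (0)
 74  0000011000110110→0 (1)
 75  0000110001101101→0 (1)
 76  0001100011011011→0 (1)

01100100010010110101111001010111000111110101000001110010100111000111111110000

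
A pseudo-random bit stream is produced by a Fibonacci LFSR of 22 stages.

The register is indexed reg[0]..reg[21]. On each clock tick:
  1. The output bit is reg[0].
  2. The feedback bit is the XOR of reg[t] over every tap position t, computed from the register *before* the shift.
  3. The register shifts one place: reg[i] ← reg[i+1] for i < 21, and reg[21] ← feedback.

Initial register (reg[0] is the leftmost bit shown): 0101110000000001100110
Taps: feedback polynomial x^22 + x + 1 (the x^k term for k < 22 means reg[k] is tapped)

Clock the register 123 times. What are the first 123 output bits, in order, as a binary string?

010111000000000110011011100100000000101010110010110000000111111101011101000000100000011110011100000110000010001010010000101

step | reg (before) | out | fb
   0 | 0101110000000001100110 | 0 | 1
   1 | 1011100000000011001101 | 1 | 1
   2 | 0111000000000110011011 | 0 | 1
   3 | 1110000000001100110111 | 1 | 0
   4 | 1100000000011001101110 | 1 | 0
   5 | 1000000000110011011100 | 1 | 1
   6 | 0000000001100110111001 | 0 | 0
   7 | 0000000011001101110010 | 0 | 0
   8 | 0000000110011011100100 | 0 | 0
   9 | 0000001100110111001000 | 0 | 0
  10 | 0000011001101110010000 | 0 | 0
  11 | 0000110011011100100000 | 0 | 0
  12 | 0001100110111001000000 | 0 | 0
  13 | 0011001101110010000000 | 0 | 0
  14 | 0110011011100100000000 | 0 | 1
  15 | 1100110111001000000001 | 1 | 0
  16 | 1001101110010000000010 | 1 | 1
  17 | 0011011100100000000101 | 0 | 0
  18 | 0110111001000000001010 | 0 | 1
  19 | 1101110010000000010101 | 1 | 0
  20 | 1011100100000000101010 | 1 | 1
  21 | 0111001000000001010101 | 0 | 1
  22 | 1110010000000010101011 | 1 | 0
  23 | 1100100000000101010110 | 1 | 0
  24 | 1001000000001010101100 | 1 | 1
  25 | 0010000000010101011001 | 0 | 0
  26 | 0100000000101010110010 | 0 | 1
  27 | 1000000001010101100101 | 1 | 1
  28 | 0000000010101011001011 | 0 | 0
  29 | 0000000101010110010110 | 0 | 0
  30 | 0000001010101100101100 | 0 | 0
  31 | 0000010101011001011000 | 0 | 0
  32 | 0000101010110010110000 | 0 | 0
  33 | 0001010101100101100000 | 0 | 0
  34 | 0010101011001011000000 | 0 | 0
  35 | 0101010110010110000000 | 0 | 1
  36 | 1010101100101100000001 | 1 | 1
  37 | 0101011001011000000011 | 0 | 1
  38 | 1010110010110000000111 | 1 | 1
  39 | 0101100101100000001111 | 0 | 1
  40 | 1011001011000000011111 | 1 | 1
  41 | 0110010110000000111111 | 0 | 1
  42 | 1100101100000001111111 | 1 | 0
  43 | 1001011000000011111110 | 1 | 1
  44 | 0010110000000111111101 | 0 | 0
  45 | 0101100000001111111010 | 0 | 1
  46 | 1011000000011111110101 | 1 | 1
  47 | 0110000000111111101011 | 0 | 1
  48 | 1100000001111111010111 | 1 | 0
  49 | 1000000011111110101110 | 1 | 1
  50 | 0000000111111101011101 | 0 | 0
  51 | 0000001111111010111010 | 0 | 0
  52 | 0000011111110101110100 | 0 | 0
  53 | 0000111111101011101000 | 0 | 0
  54 | 0001111111010111010000 | 0 | 0
  55 | 0011111110101110100000 | 0 | 0
  56 | 0111111101011101000000 | 0 | 1
  57 | 1111111010111010000001 | 1 | 0
  58 | 1111110101110100000010 | 1 | 0
  59 | 1111101011101000000100 | 1 | 0
  60 | 1111010111010000001000 | 1 | 0
  61 | 1110101110100000010000 | 1 | 0
  62 | 1101011101000000100000 | 1 | 0
  63 | 1010111010000001000000 | 1 | 1
  64 | 0101110100000010000001 | 0 | 1
  65 | 1011101000000100000011 | 1 | 1
  66 | 0111010000001000000111 | 0 | 1
  67 | 1110100000010000001111 | 1 | 0
  68 | 1101000000100000011110 | 1 | 0
  69 | 1010000001000000111100 | 1 | 1
  70 | 0100000010000001111001 | 0 | 1
  71 | 1000000100000011110011 | 1 | 1
  72 | 0000001000000111100111 | 0 | 0
  73 | 0000010000001111001110 | 0 | 0
  74 | 0000100000011110011100 | 0 | 0
  75 | 0001000000111100111000 | 0 | 0
  76 | 0010000001111001110000 | 0 | 0
  77 | 0100000011110011100000 | 0 | 1
  78 | 1000000111100111000001 | 1 | 1
  79 | 0000001111001110000011 | 0 | 0
  80 | 0000011110011100000110 | 0 | 0
  81 | 0000111100111000001100 | 0 | 0
  82 | 0001111001110000011000 | 0 | 0
  83 | 0011110011100000110000 | 0 | 0
  84 | 0111100111000001100000 | 0 | 1
  85 | 1111001110000011000001 | 1 | 0
  86 | 1110011100000110000010 | 1 | 0
  87 | 1100111000001100000100 | 1 | 0
  88 | 1001110000011000001000 | 1 | 1
  89 | 0011100000110000010001 | 0 | 0
  90 | 0111000001100000100010 | 0 | 1
  91 | 1110000011000001000101 | 1 | 0
  92 | 1100000110000010001010 | 1 | 0
  93 | 1000001100000100010100 | 1 | 1
  94 | 0000011000001000101001 | 0 | 0
  95 | 0000110000010001010010 | 0 | 0
  96 | 0001100000100010100100 | 0 | 0
  97 | 0011000001000101001000 | 0 | 0
  98 | 0110000010001010010000 | 0 | 1
  99 | 1100000100010100100001 | 1 | 0
 100 | 1000001000101001000010 | 1 | 1
 101 | 0000010001010010000101 | 0 | 0
 102 | 0000100010100100001010 | 0 | 0
 103 | 0001000101001000010100 | 0 | 0
 104 | 0010001010010000101000 | 0 | 0
 105 | 0100010100100001010000 | 0 | 1
 106 | 1000101001000010100001 | 1 | 1
 107 | 0001010010000101000011 | 0 | 0
 108 | 0010100100001010000110 | 0 | 0
 109 | 0101001000010100001100 | 0 | 1
 110 | 1010010000101000011001 | 1 | 1
 111 | 0100100001010000110011 | 0 | 1
 112 | 1001000010100001100111 | 1 | 1
 113 | 0010000101000011001111 | 0 | 0
 114 | 0100001010000110011110 | 0 | 1
 115 | 1000010100001100111101 | 1 | 1
 116 | 0000101000011001111011 | 0 | 0
 117 | 0001010000110011110110 | 0 | 0
 118 | 0010100001100111101100 | 0 | 0
 119 | 0101000011001111011000 | 0 | 1
 120 | 1010000110011110110001 | 1 | 1
 121 | 0100001100111101100011 | 0 | 1
 122 | 1000011001111011000111 | 1 | 1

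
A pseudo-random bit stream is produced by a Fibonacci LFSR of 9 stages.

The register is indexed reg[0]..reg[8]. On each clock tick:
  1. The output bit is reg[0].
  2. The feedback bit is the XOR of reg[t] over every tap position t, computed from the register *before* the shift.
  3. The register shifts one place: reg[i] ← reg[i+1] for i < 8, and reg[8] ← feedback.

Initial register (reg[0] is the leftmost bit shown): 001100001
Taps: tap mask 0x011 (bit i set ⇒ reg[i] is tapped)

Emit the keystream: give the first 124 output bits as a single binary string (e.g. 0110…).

tick  register→output (feedback)
  0  001100001→0 (0)
  1  011000010→0 (0)
  2  110000100→1 (1)
  3  100001001→1 (1)
  4  000010011→0 (1)
  5  000100111→0 (0)
  6  001001110→0 (0)
  7  010011100→0 (1)
  8  100111001→1 (0)
  9  001110010→0 (1)
 10  011100101→0 (0)
 11  111001010→1 (1)
 12  110010101→1 (0)
 13  100101010→1 (1)
 14  001010101→0 (1)
 15  010101011→0 (0)
 16  101010110→1 (0)
 17  010101100→0 (0)
 18  101011000→1 (0)
 19  010110000→0 (1)
 20  101100001→1 (1)
 21  011000011→0 (0)
 22  110000110→1 (1)
 23  100001101→1 (1)
 24  000011011→0 (1)
 25  000110111→0 (1)
 26  001101111→0 (0)
 27  011011110→0 (1)
 28  110111101→1 (0)
 29  101111010→1 (0)
 30  011110100→0 (1)
 31  111101001→1 (1)
 32  111010011→1 (0)
 33  110100110→1 (1)
 34  101001101→1 (1)
 35  010011011→0 (1)
 36  100110111→1 (0)
 37  001101110→0 (0)
 38  011011100→0 (1)
 39  110111001→1 (0)
 40  101110010→1 (0)
 41  011100100→0 (0)
 42  111001000→1 (1)
 43  110010001→1 (0)
 44  100100010→1 (1)
 45  001000101→0 (0)
 46  010001010→0 (0)
 47  100010100→1 (0)
 48  000101000→0 (0)
 49  001010000→0 (1)
 50  010100001→0 (0)
 51  101000010→1 (1)
 52  010000101→0 (0)
 53  100001010→1 (1)
 54  000010101→0 (1)
 55  000101011→0 (0)
 56  001010110→0 (1)
 57  010101101→0 (0)
 58  101011010→1 (0)
 59  010110100→0 (1)
 60  101101001→1 (1)
 61  011010011→0 (1)
 62  110100111→1 (1)
 63  101001111→1 (1)
 64  010011111→0 (1)
 65  100111111→1 (0)
 66  001111110→0 (1)
 67  011111101→0 (1)
 68  111111011→1 (0)
 69  111110110→1 (0)
 70  111101100→1 (1)
 71  111011001→1 (0)
 72  110110010→1 (0)
 73  101100100→1 (1)
 74  011001001→0 (0)
 75  110010010→1 (0)
 76  100100100→1 (1)
 77  001001001→0 (0)
 78  010010010→0 (1)
 79  100100101→1 (1)
 80  001001011→0 (0)
 81  010010110→0 (1)
 82  100101101→1 (1)
 83  001011011→0 (1)
 84  010110111→0 (1)
 85  101101111→1 (1)
 86  011011111→0 (1)
 87  110111111→1 (0)
 88  101111110→1 (0)
 89  011111100→0 (1)
 90  111111001→1 (0)
 91  111110010→1 (0)
 92  111100100→1 (1)
 93  111001001→1 (1)
 94  110010011→1 (0)
 95  100100110→1 (1)
 96  001001101→0 (0)
 97  010011010→0 (1)
 98  100110101→1 (0)
 99  001101010→0 (0)
100  011010100→0 (1)
101  110101001→1 (1)
102  101010011→1 (0)
103  010100110→0 (0)
104  101001100→1 (1)
105  010011001→0 (1)
106  100110011→1 (0)
107  001100110→0 (0)
108  011001100→0 (0)
109  110011000→1 (0)
110  100110000→1 (0)
111  001100000→0 (0)
112  011000000→0 (0)
113  110000000→1 (1)
114  100000001→1 (1)
115  000000011→0 (0)
116  000000110→0 (0)
117  000001100→0 (0)
118  000011000→0 (1)
119  000110001→0 (1)
120  001100011→0 (0)
121  011000110→0 (0)
122  110001100→1 (1)
123  100011001→1 (0)

0011000010011100101010110000110111101001101110010001010000101011010011111101100100100101101111110010011010100110011000000011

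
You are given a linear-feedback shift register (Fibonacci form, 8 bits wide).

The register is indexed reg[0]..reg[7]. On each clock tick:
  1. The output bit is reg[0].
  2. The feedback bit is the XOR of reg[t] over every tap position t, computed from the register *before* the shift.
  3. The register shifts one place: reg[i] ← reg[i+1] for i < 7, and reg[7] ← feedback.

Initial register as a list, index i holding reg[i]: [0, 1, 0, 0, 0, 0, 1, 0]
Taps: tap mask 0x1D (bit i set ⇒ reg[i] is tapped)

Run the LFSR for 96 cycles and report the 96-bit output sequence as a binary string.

k : reg_k → out_k, fb_k
0: 01000010 → 0, fb=0
1: 10000100 → 1, fb=1
2: 00001001 → 0, fb=1
3: 00010011 → 0, fb=1
4: 00100111 → 0, fb=1
5: 01001111 → 0, fb=1
6: 10011111 → 1, fb=1
7: 00111111 → 0, fb=1
8: 01111111 → 0, fb=1
9: 11111111 → 1, fb=0
10: 11111110 → 1, fb=0
11: 11111100 → 1, fb=0
12: 11111000 → 1, fb=0
13: 11110000 → 1, fb=1
14: 11100001 → 1, fb=0
15: 11000010 → 1, fb=1
16: 10000101 → 1, fb=1
17: 00001011 → 0, fb=1
18: 00010111 → 0, fb=1
19: 00101111 → 0, fb=0
20: 01011110 → 0, fb=0
21: 10111100 → 1, fb=0
22: 01111000 → 0, fb=1
23: 11110001 → 1, fb=1
24: 11100011 → 1, fb=0
25: 11000110 → 1, fb=1
26: 10001101 → 1, fb=0
27: 00011010 → 0, fb=0
28: 00110100 → 0, fb=0
29: 01101000 → 0, fb=0
30: 11010000 → 1, fb=0
31: 10100000 → 1, fb=0
32: 01000000 → 0, fb=0
33: 10000000 → 1, fb=1
34: 00000001 → 0, fb=0
35: 00000010 → 0, fb=0
36: 00000100 → 0, fb=0
37: 00001000 → 0, fb=1
38: 00010001 → 0, fb=1
39: 00100011 → 0, fb=1
40: 01000111 → 0, fb=0
41: 10001110 → 1, fb=0
42: 00011100 → 0, fb=0
43: 00111000 → 0, fb=1
44: 01110001 → 0, fb=0
45: 11100010 → 1, fb=0
46: 11000100 → 1, fb=1
47: 10001001 → 1, fb=0
48: 00010010 → 0, fb=1
49: 00100101 → 0, fb=1
50: 01001011 → 0, fb=1
51: 10010111 → 1, fb=0
52: 00101110 → 0, fb=0
53: 01011100 → 0, fb=0
54: 10111000 → 1, fb=0
55: 01110000 → 0, fb=0
56: 11100000 → 1, fb=0
57: 11000000 → 1, fb=1
58: 10000001 → 1, fb=1
59: 00000011 → 0, fb=0
60: 00000110 → 0, fb=0
61: 00001100 → 0, fb=1
62: 00011001 → 0, fb=0
63: 00110010 → 0, fb=0
64: 01100100 → 0, fb=1
65: 11001001 → 1, fb=0
66: 10010010 → 1, fb=0
67: 00100100 → 0, fb=1
68: 01001001 → 0, fb=1
69: 10010011 → 1, fb=0
70: 00100110 → 0, fb=1
71: 01001101 → 0, fb=1
72: 10011011 → 1, fb=1
73: 00110111 → 0, fb=0
74: 01101110 → 0, fb=0
75: 11011100 → 1, fb=1
76: 10111001 → 1, fb=0
77: 01110010 → 0, fb=0
78: 11100100 → 1, fb=0
79: 11001000 → 1, fb=0
80: 10010000 → 1, fb=0
81: 00100000 → 0, fb=1
82: 01000001 → 0, fb=0
83: 10000010 → 1, fb=1
84: 00000101 → 0, fb=0
85: 00001010 → 0, fb=1
86: 00010101 → 0, fb=1
87: 00101011 → 0, fb=0
88: 01010110 → 0, fb=1
89: 10101101 → 1, fb=1
90: 01011011 → 0, fb=0
91: 10110110 → 1, fb=1
92: 01101101 → 0, fb=0
93: 11011010 → 1, fb=1
94: 10110101 → 1, fb=1
95: 01101011 → 0, fb=0

010000100111111110000101111000110100000001000111000100101110000001100100100110111001000001010110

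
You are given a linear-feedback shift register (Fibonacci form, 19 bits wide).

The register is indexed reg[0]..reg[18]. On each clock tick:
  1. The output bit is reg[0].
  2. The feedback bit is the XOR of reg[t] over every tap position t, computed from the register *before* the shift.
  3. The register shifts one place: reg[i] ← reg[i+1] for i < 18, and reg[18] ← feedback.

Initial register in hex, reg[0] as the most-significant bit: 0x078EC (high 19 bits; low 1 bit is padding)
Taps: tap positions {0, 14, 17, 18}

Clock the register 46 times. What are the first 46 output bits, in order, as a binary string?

step | reg (before) | out | fb
   0 | 0000011110001110110 | 0 | 0
   1 | 0000111100011101100 | 0 | 0
   2 | 0001111000111011000 | 0 | 1
   3 | 0011110001110110001 | 0 | 0
   4 | 0111100011101100010 | 0 | 1
   5 | 1111000111011000101 | 1 | 0
   6 | 1110001110110001010 | 1 | 0
   7 | 1100011101100010100 | 1 | 0
   8 | 1000111011000101000 | 1 | 1
   9 | 0001110110001010001 | 0 | 0
  10 | 0011101100010100010 | 0 | 1
  11 | 0111011000101000101 | 0 | 1
  12 | 1110110001010001011 | 1 | 1
  13 | 1101100010100010111 | 1 | 0
  14 | 1011000101000101110 | 1 | 0
  15 | 0110001010001011100 | 0 | 1
  16 | 1100010100010111001 | 1 | 1
  17 | 1000101000101110011 | 1 | 0
  18 | 0001010001011100110 | 0 | 1
  19 | 0010100010111001101 | 0 | 1
  20 | 0101000101110011011 | 0 | 1
  21 | 1010001011100110111 | 1 | 0
  22 | 0100010111001101110 | 0 | 1
  23 | 1000101110011011101 | 1 | 1
  24 | 0001011100110111011 | 0 | 1
  25 | 0010111001101110111 | 0 | 1
  26 | 0101110011011101111 | 0 | 0
  27 | 1011100110111011110 | 1 | 1
  28 | 0111001101110111101 | 0 | 0
  29 | 1110011011101111010 | 1 | 1
  30 | 1100110111011110101 | 1 | 1
  31 | 1001101110111101011 | 1 | 1
  32 | 0011011101111010111 | 0 | 1
  33 | 0110111011110101111 | 0 | 0
  34 | 1101110111101011110 | 1 | 1
  35 | 1011101111010111101 | 1 | 1
  36 | 0111011110101111011 | 0 | 1
  37 | 1110111101011110111 | 1 | 0
  38 | 1101111010111101110 | 1 | 0
  39 | 1011110101111011100 | 1 | 0
  40 | 0111101011110111000 | 0 | 1
  41 | 1111010111101110001 | 1 | 1
  42 | 1110101111011100011 | 1 | 1
  43 | 1101011110111000111 | 1 | 1
  44 | 1010111101110001111 | 1 | 1
  45 | 0101111011100011111 | 0 | 1

0000011110001110110001010001011100110111011110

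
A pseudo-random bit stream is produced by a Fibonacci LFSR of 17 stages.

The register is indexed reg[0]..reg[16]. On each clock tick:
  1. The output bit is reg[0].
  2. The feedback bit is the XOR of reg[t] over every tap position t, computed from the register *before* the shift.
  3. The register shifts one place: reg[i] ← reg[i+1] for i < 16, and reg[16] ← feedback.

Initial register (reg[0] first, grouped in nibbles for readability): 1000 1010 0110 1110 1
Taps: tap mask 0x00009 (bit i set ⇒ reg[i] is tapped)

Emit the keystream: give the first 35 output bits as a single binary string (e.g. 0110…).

10001010011011101110110010001100110

k : reg_k → out_k, fb_k
0: 10001010011011101 → 1, fb=1
1: 00010100110111011 → 0, fb=1
2: 00101001101110111 → 0, fb=0
3: 01010011011101110 → 0, fb=1
4: 10100110111011101 → 1, fb=1
5: 01001101110111011 → 0, fb=0
6: 10011011101110110 → 1, fb=0
7: 00110111011101100 → 0, fb=1
8: 01101110111011001 → 0, fb=0
9: 11011101110110010 → 1, fb=0
10: 10111011101100100 → 1, fb=0
11: 01110111011001000 → 0, fb=1
12: 11101110110010001 → 1, fb=1
13: 11011101100100011 → 1, fb=0
14: 10111011001000110 → 1, fb=0
15: 01110110010001100 → 0, fb=1
16: 11101100100011001 → 1, fb=1
17: 11011001000110011 → 1, fb=0
18: 10110010001100110 → 1, fb=0
19: 01100100011001100 → 0, fb=0
20: 11001000110011000 → 1, fb=1
21: 10010001100110001 → 1, fb=0
22: 00100011001100010 → 0, fb=0
23: 01000110011000100 → 0, fb=0
24: 10001100110001000 → 1, fb=1
25: 00011001100010001 → 0, fb=1
26: 00110011000100011 → 0, fb=1
27: 01100110001000111 → 0, fb=0
28: 11001100010001110 → 1, fb=1
29: 10011000100011101 → 1, fb=0
30: 00110001000111010 → 0, fb=1
31: 01100010001110101 → 0, fb=0
32: 11000100011101010 → 1, fb=1
33: 10001000111010101 → 1, fb=1
34: 00010001110101011 → 0, fb=1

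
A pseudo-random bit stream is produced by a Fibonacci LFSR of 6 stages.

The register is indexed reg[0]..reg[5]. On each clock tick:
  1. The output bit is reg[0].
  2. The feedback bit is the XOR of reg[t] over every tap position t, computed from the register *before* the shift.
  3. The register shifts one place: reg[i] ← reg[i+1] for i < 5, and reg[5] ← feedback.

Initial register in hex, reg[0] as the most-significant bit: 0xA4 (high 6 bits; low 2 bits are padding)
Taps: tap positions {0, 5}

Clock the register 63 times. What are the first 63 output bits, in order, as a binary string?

tick  register→output (feedback)
  0  101001→1 (0)
  1  010010→0 (0)
  2  100100→1 (1)
  3  001001→0 (1)
  4  010011→0 (1)
  5  100111→1 (0)
  6  001110→0 (0)
  7  011100→0 (0)
  8  111000→1 (1)
  9  110001→1 (0)
 10  100010→1 (1)
 11  000101→0 (1)
 12  001011→0 (1)
 13  010111→0 (1)
 14  101111→1 (0)
 15  011110→0 (0)
 16  111100→1 (1)
 17  111001→1 (0)
 18  110010→1 (1)
 19  100101→1 (0)
 20  001010→0 (0)
 21  010100→0 (0)
 22  101000→1 (1)
 23  010001→0 (1)
 24  100011→1 (0)
 25  000110→0 (0)
 26  001100→0 (0)
 27  011000→0 (0)
 28  110000→1 (1)
 29  100001→1 (0)
 30  000010→0 (0)
 31  000100→0 (0)
 32  001000→0 (0)
 33  010000→0 (0)
 34  100000→1 (1)
 35  000001→0 (1)
 36  000011→0 (1)
 37  000111→0 (1)
 38  001111→0 (1)
 39  011111→0 (1)
 40  111111→1 (0)
 41  111110→1 (1)
 42  111101→1 (0)
 43  111010→1 (1)
 44  110101→1 (0)
 45  101010→1 (1)
 46  010101→0 (1)
 47  101011→1 (0)
 48  010110→0 (0)
 49  101100→1 (1)
 50  011001→0 (1)
 51  110011→1 (0)
 52  100110→1 (1)
 53  001101→0 (1)
 54  011011→0 (1)
 55  110111→1 (0)
 56  101110→1 (1)
 57  011101→0 (1)
 58  111011→1 (0)
 59  110110→1 (1)
 60  101101→1 (0)
 61  011010→0 (0)
 62  110100→1 (1)

101001001110001011110010100011000010000011111101010110011011101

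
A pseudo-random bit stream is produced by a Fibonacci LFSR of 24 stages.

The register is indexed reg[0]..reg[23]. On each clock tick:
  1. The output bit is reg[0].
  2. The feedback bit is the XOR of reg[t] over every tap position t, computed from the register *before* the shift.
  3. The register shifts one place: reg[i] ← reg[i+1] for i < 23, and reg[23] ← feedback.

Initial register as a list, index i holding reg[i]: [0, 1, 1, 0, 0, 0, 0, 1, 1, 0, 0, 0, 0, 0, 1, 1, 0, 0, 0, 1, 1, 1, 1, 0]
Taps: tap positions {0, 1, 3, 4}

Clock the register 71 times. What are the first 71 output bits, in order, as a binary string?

step | reg (before) | out | fb
   0 | 011000011000001100011110 | 0 | 1
   1 | 110000110000011000111101 | 1 | 0
   2 | 100001100000110001111010 | 1 | 1
   3 | 000011000001100011110101 | 0 | 1
   4 | 000110000011000111101011 | 0 | 0
   5 | 001100000110001111010110 | 0 | 1
   6 | 011000001100011110101101 | 0 | 1
   7 | 110000011000111101011011 | 1 | 0
   8 | 100000110001111010110110 | 1 | 1
   9 | 000001100011110101101101 | 0 | 0
  10 | 000011000111101011011010 | 0 | 1
  11 | 000110001111010110110101 | 0 | 0
  12 | 001100011110101101101010 | 0 | 1
  13 | 011000111101011011010101 | 0 | 1
  14 | 110001111010110110101011 | 1 | 0
  15 | 100011110101101101010110 | 1 | 0
  16 | 000111101011011010101100 | 0 | 0
  17 | 001111010110110101011000 | 0 | 0
  18 | 011110101101101010110000 | 0 | 1
  19 | 111101011011010101100001 | 1 | 1
  20 | 111010110110101011000011 | 1 | 1
  21 | 110101101101010110000111 | 1 | 1
  22 | 101011011010101100001111 | 1 | 0
  23 | 010110110101011000011110 | 0 | 1
  24 | 101101101010110000111101 | 1 | 0
  25 | 011011010101100001111010 | 0 | 0
  26 | 110110101011000011110100 | 1 | 0
  27 | 101101010110000111101000 | 1 | 0
  28 | 011010101100001111010000 | 0 | 0
  29 | 110101011000011110100000 | 1 | 1
  30 | 101010110000111101000001 | 1 | 0
  31 | 010101100001111010000010 | 0 | 0
  32 | 101011000011110100000100 | 1 | 0
  33 | 010110000111101000001000 | 0 | 1
  34 | 101100001111010000010001 | 1 | 0
  35 | 011000011110100000100010 | 0 | 1
  36 | 110000111101000001000101 | 1 | 0
  37 | 100001111010000010001010 | 1 | 1
  38 | 000011110100000100010101 | 0 | 1
  39 | 000111101000001000101011 | 0 | 0
  40 | 001111010000010001010110 | 0 | 0
  41 | 011110100000100010101100 | 0 | 1
  42 | 111101000001000101011001 | 1 | 1
  43 | 111010000010001010110011 | 1 | 1
  44 | 110100000100010101100111 | 1 | 1
  45 | 101000001000101011001111 | 1 | 1
  46 | 010000010001010110011111 | 0 | 1
  47 | 100000100010101100111111 | 1 | 1
  48 | 000001000101011001111111 | 0 | 0
  49 | 000010001010110011111110 | 0 | 1
  50 | 000100010101100111111101 | 0 | 1
  51 | 001000101011001111111011 | 0 | 0
  52 | 010001010110011111110110 | 0 | 1
  53 | 100010101100111111101101 | 1 | 0
  54 | 000101011001111111011010 | 0 | 1
  55 | 001010110011111110110101 | 0 | 1
  56 | 010101100111111101101011 | 0 | 0
  57 | 101011001111111011010110 | 1 | 0
  58 | 010110011111110110101100 | 0 | 1
  59 | 101100111111101101011001 | 1 | 0
  60 | 011001111111011010110010 | 0 | 1
  61 | 110011111110110101100101 | 1 | 1
  62 | 100111111101101011001011 | 1 | 1
  63 | 001111111011010110010111 | 0 | 0
  64 | 011111110110101100101110 | 0 | 1
  65 | 111111101101011001011101 | 1 | 0
  66 | 111111011010110010111010 | 1 | 0
  67 | 111110110101100101110100 | 1 | 0
  68 | 111101101011001011101000 | 1 | 1
  69 | 111011010110010111010001 | 1 | 1
  70 | 110110101100101110100011 | 1 | 0

01100001100000110001111010110110101011000011110100000100010101100111111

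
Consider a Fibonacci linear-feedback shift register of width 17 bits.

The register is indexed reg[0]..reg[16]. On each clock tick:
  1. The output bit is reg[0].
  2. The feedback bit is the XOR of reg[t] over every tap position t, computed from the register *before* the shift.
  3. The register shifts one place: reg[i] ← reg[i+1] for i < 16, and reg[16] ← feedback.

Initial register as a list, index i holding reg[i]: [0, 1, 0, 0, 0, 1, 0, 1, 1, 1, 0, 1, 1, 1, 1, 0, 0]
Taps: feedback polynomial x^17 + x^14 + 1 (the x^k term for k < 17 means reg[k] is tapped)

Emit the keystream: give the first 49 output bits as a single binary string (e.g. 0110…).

0100010111011110011011110000111011101010110111001

k : reg_k → out_k, fb_k
0: 01000101110111100 → 0, fb=1
1: 10001011101111001 → 1, fb=1
2: 00010111011110011 → 0, fb=0
3: 00101110111100110 → 0, fb=1
4: 01011101111001101 → 0, fb=1
5: 10111011110011011 → 1, fb=1
6: 01110111100110111 → 0, fb=1
7: 11101111001101111 → 1, fb=0
8: 11011110011011110 → 1, fb=0
9: 10111100110111100 → 1, fb=0
10: 01111001101111000 → 0, fb=0
11: 11110011011110000 → 1, fb=1
12: 11100110111100001 → 1, fb=1
13: 11001101111000011 → 1, fb=1
14: 10011011110000111 → 1, fb=0
15: 00110111100001110 → 0, fb=1
16: 01101111000011101 → 0, fb=1
17: 11011110000111011 → 1, fb=1
18: 10111100001110111 → 1, fb=0
19: 01111000011101110 → 0, fb=1
20: 11110000111011101 → 1, fb=0
21: 11100001110111010 → 1, fb=1
22: 11000011101110101 → 1, fb=0
23: 10000111011101010 → 1, fb=1
24: 00001110111010101 → 0, fb=1
25: 00011101110101011 → 0, fb=0
26: 00111011101010110 → 0, fb=1
27: 01110111010101101 → 0, fb=1
28: 11101110101011011 → 1, fb=1
29: 11011101010110111 → 1, fb=0
30: 10111010101101110 → 1, fb=0
31: 01110101011011100 → 0, fb=1
32: 11101010110111001 → 1, fb=1
33: 11010101101110011 → 1, fb=1
34: 10101011011100111 → 1, fb=0
35: 01010110111001110 → 0, fb=1
36: 10101101110011101 → 1, fb=0
37: 01011011100111010 → 0, fb=0
38: 10110111001110100 → 1, fb=0
39: 01101110011101000 → 0, fb=0
40: 11011100111010000 → 1, fb=1
41: 10111001110100001 → 1, fb=1
42: 01110011101000011 → 0, fb=0
43: 11100111010000110 → 1, fb=0
44: 11001110100001100 → 1, fb=0
45: 10011101000011000 → 1, fb=1
46: 00111010000110001 → 0, fb=0
47: 01110100001100010 → 0, fb=0
48: 11101000011000100 → 1, fb=0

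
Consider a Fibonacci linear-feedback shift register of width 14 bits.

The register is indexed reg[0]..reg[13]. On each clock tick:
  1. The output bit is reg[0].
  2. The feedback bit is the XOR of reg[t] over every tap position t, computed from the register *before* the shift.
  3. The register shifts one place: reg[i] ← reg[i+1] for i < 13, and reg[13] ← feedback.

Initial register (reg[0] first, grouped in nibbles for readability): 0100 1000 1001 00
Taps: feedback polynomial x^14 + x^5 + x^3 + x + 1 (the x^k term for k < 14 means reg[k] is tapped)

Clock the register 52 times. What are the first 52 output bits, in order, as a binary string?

0100100010010010001111011000000001101010001110101010

k : reg_k → out_k, fb_k
0: 01001000100100 → 0, fb=1
1: 10010001001001 → 1, fb=0
2: 00100010010010 → 0, fb=0
3: 01000100100100 → 0, fb=0
4: 10001001001000 → 1, fb=1
5: 00010010010001 → 0, fb=1
6: 00100100100011 → 0, fb=1
7: 01001001000111 → 0, fb=1
8: 10010010001111 → 1, fb=0
9: 00100100011110 → 0, fb=1
10: 01001000111101 → 0, fb=1
11: 10010001111011 → 1, fb=0
12: 00100011110110 → 0, fb=0
13: 01000111101100 → 0, fb=0
14: 10001111011000 → 1, fb=0
15: 00011110110000 → 0, fb=0
16: 00111101100000 → 0, fb=0
17: 01111011000000 → 0, fb=0
18: 11110110000000 → 1, fb=0
19: 11101100000000 → 1, fb=1
20: 11011000000001 → 1, fb=1
21: 10110000000011 → 1, fb=0
22: 01100000000110 → 0, fb=1
23: 11000000001101 → 1, fb=0
24: 10000000011010 → 1, fb=1
25: 00000000110101 → 0, fb=0
26: 00000001101010 → 0, fb=0
27: 00000011010100 → 0, fb=0
28: 00000110101000 → 0, fb=1
29: 00001101010001 → 0, fb=1
30: 00011010100011 → 0, fb=1
31: 00110101000111 → 0, fb=0
32: 01101010001110 → 0, fb=1
33: 11010100011101 → 1, fb=0
34: 10101000111010 → 1, fb=1
35: 01010001110101 → 0, fb=0
36: 10100011101010 → 1, fb=1
37: 01000111010101 → 0, fb=0
38: 10001110101010 → 1, fb=0
39: 00011101010100 → 0, fb=0
40: 00111010101000 → 0, fb=1
41: 01110101010001 → 0, fb=1
42: 11101010100011 → 1, fb=0
43: 11010101000110 → 1, fb=0
44: 10101010001100 → 1, fb=1
45: 01010100011001 → 0, fb=1
46: 10101000110011 → 1, fb=1
47: 01010001100111 → 0, fb=0
48: 10100011001110 → 1, fb=1
49: 01000110011101 → 0, fb=0
50: 10001100111010 → 1, fb=0
51: 00011001110100 → 0, fb=1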